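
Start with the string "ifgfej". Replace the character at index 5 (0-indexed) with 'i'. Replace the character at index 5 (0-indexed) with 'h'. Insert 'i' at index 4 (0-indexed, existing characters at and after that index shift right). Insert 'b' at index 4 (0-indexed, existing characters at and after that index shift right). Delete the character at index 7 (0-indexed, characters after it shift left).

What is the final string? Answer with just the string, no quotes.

Answer: ifgfbie

Derivation:
Applying each edit step by step:
Start: "ifgfej"
Op 1 (replace idx 5: 'j' -> 'i'): "ifgfej" -> "ifgfei"
Op 2 (replace idx 5: 'i' -> 'h'): "ifgfei" -> "ifgfeh"
Op 3 (insert 'i' at idx 4): "ifgfeh" -> "ifgfieh"
Op 4 (insert 'b' at idx 4): "ifgfieh" -> "ifgfbieh"
Op 5 (delete idx 7 = 'h'): "ifgfbieh" -> "ifgfbie"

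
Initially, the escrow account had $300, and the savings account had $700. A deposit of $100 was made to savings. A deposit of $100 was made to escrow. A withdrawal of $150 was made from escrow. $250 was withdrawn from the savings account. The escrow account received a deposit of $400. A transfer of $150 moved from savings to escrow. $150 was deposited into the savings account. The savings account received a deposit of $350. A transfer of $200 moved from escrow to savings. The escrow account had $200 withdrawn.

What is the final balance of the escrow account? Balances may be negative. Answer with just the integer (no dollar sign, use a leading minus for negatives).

Tracking account balances step by step:
Start: escrow=300, savings=700
Event 1 (deposit 100 to savings): savings: 700 + 100 = 800. Balances: escrow=300, savings=800
Event 2 (deposit 100 to escrow): escrow: 300 + 100 = 400. Balances: escrow=400, savings=800
Event 3 (withdraw 150 from escrow): escrow: 400 - 150 = 250. Balances: escrow=250, savings=800
Event 4 (withdraw 250 from savings): savings: 800 - 250 = 550. Balances: escrow=250, savings=550
Event 5 (deposit 400 to escrow): escrow: 250 + 400 = 650. Balances: escrow=650, savings=550
Event 6 (transfer 150 savings -> escrow): savings: 550 - 150 = 400, escrow: 650 + 150 = 800. Balances: escrow=800, savings=400
Event 7 (deposit 150 to savings): savings: 400 + 150 = 550. Balances: escrow=800, savings=550
Event 8 (deposit 350 to savings): savings: 550 + 350 = 900. Balances: escrow=800, savings=900
Event 9 (transfer 200 escrow -> savings): escrow: 800 - 200 = 600, savings: 900 + 200 = 1100. Balances: escrow=600, savings=1100
Event 10 (withdraw 200 from escrow): escrow: 600 - 200 = 400. Balances: escrow=400, savings=1100

Final balance of escrow: 400

Answer: 400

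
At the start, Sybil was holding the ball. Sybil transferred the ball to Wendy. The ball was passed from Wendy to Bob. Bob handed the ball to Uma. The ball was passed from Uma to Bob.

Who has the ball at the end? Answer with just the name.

Tracking the ball through each event:
Start: Sybil has the ball.
After event 1: Wendy has the ball.
After event 2: Bob has the ball.
After event 3: Uma has the ball.
After event 4: Bob has the ball.

Answer: Bob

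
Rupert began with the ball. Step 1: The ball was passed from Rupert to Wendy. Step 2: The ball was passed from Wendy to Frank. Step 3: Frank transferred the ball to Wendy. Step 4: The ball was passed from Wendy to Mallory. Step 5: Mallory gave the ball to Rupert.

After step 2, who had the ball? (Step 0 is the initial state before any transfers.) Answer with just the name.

Tracking the ball holder through step 2:
After step 0 (start): Rupert
After step 1: Wendy
After step 2: Frank

At step 2, the holder is Frank.

Answer: Frank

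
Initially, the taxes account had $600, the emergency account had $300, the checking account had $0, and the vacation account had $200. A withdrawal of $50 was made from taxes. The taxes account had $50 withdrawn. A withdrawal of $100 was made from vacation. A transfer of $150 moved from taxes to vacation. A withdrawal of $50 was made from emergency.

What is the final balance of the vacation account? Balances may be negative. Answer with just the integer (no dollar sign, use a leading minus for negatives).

Answer: 250

Derivation:
Tracking account balances step by step:
Start: taxes=600, emergency=300, checking=0, vacation=200
Event 1 (withdraw 50 from taxes): taxes: 600 - 50 = 550. Balances: taxes=550, emergency=300, checking=0, vacation=200
Event 2 (withdraw 50 from taxes): taxes: 550 - 50 = 500. Balances: taxes=500, emergency=300, checking=0, vacation=200
Event 3 (withdraw 100 from vacation): vacation: 200 - 100 = 100. Balances: taxes=500, emergency=300, checking=0, vacation=100
Event 4 (transfer 150 taxes -> vacation): taxes: 500 - 150 = 350, vacation: 100 + 150 = 250. Balances: taxes=350, emergency=300, checking=0, vacation=250
Event 5 (withdraw 50 from emergency): emergency: 300 - 50 = 250. Balances: taxes=350, emergency=250, checking=0, vacation=250

Final balance of vacation: 250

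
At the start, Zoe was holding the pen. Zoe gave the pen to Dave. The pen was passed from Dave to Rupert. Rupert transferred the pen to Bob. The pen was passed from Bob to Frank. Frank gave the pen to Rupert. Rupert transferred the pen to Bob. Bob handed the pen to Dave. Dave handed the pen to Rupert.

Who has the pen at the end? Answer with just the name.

Answer: Rupert

Derivation:
Tracking the pen through each event:
Start: Zoe has the pen.
After event 1: Dave has the pen.
After event 2: Rupert has the pen.
After event 3: Bob has the pen.
After event 4: Frank has the pen.
After event 5: Rupert has the pen.
After event 6: Bob has the pen.
After event 7: Dave has the pen.
After event 8: Rupert has the pen.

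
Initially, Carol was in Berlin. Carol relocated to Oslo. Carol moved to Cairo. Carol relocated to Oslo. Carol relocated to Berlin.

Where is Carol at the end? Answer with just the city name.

Tracking Carol's location:
Start: Carol is in Berlin.
After move 1: Berlin -> Oslo. Carol is in Oslo.
After move 2: Oslo -> Cairo. Carol is in Cairo.
After move 3: Cairo -> Oslo. Carol is in Oslo.
After move 4: Oslo -> Berlin. Carol is in Berlin.

Answer: Berlin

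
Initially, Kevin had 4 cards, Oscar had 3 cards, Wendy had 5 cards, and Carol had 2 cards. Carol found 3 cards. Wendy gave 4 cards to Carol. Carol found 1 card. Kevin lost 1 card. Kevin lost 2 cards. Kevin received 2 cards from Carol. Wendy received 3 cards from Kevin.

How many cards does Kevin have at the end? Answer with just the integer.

Tracking counts step by step:
Start: Kevin=4, Oscar=3, Wendy=5, Carol=2
Event 1 (Carol +3): Carol: 2 -> 5. State: Kevin=4, Oscar=3, Wendy=5, Carol=5
Event 2 (Wendy -> Carol, 4): Wendy: 5 -> 1, Carol: 5 -> 9. State: Kevin=4, Oscar=3, Wendy=1, Carol=9
Event 3 (Carol +1): Carol: 9 -> 10. State: Kevin=4, Oscar=3, Wendy=1, Carol=10
Event 4 (Kevin -1): Kevin: 4 -> 3. State: Kevin=3, Oscar=3, Wendy=1, Carol=10
Event 5 (Kevin -2): Kevin: 3 -> 1. State: Kevin=1, Oscar=3, Wendy=1, Carol=10
Event 6 (Carol -> Kevin, 2): Carol: 10 -> 8, Kevin: 1 -> 3. State: Kevin=3, Oscar=3, Wendy=1, Carol=8
Event 7 (Kevin -> Wendy, 3): Kevin: 3 -> 0, Wendy: 1 -> 4. State: Kevin=0, Oscar=3, Wendy=4, Carol=8

Kevin's final count: 0

Answer: 0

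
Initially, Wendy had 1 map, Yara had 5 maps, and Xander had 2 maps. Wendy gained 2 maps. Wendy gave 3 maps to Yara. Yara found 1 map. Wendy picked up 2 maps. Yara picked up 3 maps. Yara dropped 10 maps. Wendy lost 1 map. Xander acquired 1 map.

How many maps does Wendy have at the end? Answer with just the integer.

Answer: 1

Derivation:
Tracking counts step by step:
Start: Wendy=1, Yara=5, Xander=2
Event 1 (Wendy +2): Wendy: 1 -> 3. State: Wendy=3, Yara=5, Xander=2
Event 2 (Wendy -> Yara, 3): Wendy: 3 -> 0, Yara: 5 -> 8. State: Wendy=0, Yara=8, Xander=2
Event 3 (Yara +1): Yara: 8 -> 9. State: Wendy=0, Yara=9, Xander=2
Event 4 (Wendy +2): Wendy: 0 -> 2. State: Wendy=2, Yara=9, Xander=2
Event 5 (Yara +3): Yara: 9 -> 12. State: Wendy=2, Yara=12, Xander=2
Event 6 (Yara -10): Yara: 12 -> 2. State: Wendy=2, Yara=2, Xander=2
Event 7 (Wendy -1): Wendy: 2 -> 1. State: Wendy=1, Yara=2, Xander=2
Event 8 (Xander +1): Xander: 2 -> 3. State: Wendy=1, Yara=2, Xander=3

Wendy's final count: 1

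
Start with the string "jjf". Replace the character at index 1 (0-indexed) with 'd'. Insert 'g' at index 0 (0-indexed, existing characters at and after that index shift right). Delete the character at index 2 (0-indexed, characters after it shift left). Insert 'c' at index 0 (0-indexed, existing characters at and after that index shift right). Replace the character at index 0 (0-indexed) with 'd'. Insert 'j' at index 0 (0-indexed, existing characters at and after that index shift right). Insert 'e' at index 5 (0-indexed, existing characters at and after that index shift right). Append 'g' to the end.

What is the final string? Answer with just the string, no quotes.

Answer: jdgjfeg

Derivation:
Applying each edit step by step:
Start: "jjf"
Op 1 (replace idx 1: 'j' -> 'd'): "jjf" -> "jdf"
Op 2 (insert 'g' at idx 0): "jdf" -> "gjdf"
Op 3 (delete idx 2 = 'd'): "gjdf" -> "gjf"
Op 4 (insert 'c' at idx 0): "gjf" -> "cgjf"
Op 5 (replace idx 0: 'c' -> 'd'): "cgjf" -> "dgjf"
Op 6 (insert 'j' at idx 0): "dgjf" -> "jdgjf"
Op 7 (insert 'e' at idx 5): "jdgjf" -> "jdgjfe"
Op 8 (append 'g'): "jdgjfe" -> "jdgjfeg"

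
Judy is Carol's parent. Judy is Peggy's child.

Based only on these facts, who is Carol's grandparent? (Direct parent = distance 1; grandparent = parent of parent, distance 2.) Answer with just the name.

Reconstructing the parent chain from the given facts:
  Peggy -> Judy -> Carol
(each arrow means 'parent of the next')
Positions in the chain (0 = top):
  position of Peggy: 0
  position of Judy: 1
  position of Carol: 2

Carol is at position 2; the grandparent is 2 steps up the chain, i.e. position 0: Peggy.

Answer: Peggy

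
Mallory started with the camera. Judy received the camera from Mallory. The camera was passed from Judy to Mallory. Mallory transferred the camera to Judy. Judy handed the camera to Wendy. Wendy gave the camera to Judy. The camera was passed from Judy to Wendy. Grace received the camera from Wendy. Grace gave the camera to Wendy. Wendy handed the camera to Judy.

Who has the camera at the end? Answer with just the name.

Tracking the camera through each event:
Start: Mallory has the camera.
After event 1: Judy has the camera.
After event 2: Mallory has the camera.
After event 3: Judy has the camera.
After event 4: Wendy has the camera.
After event 5: Judy has the camera.
After event 6: Wendy has the camera.
After event 7: Grace has the camera.
After event 8: Wendy has the camera.
After event 9: Judy has the camera.

Answer: Judy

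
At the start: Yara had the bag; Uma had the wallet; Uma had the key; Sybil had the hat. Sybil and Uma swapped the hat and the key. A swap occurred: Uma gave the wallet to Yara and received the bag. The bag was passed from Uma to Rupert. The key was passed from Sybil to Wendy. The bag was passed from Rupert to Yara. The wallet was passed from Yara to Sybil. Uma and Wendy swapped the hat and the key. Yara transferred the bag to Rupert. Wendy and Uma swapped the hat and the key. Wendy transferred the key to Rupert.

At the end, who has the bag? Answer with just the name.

Tracking all object holders:
Start: bag:Yara, wallet:Uma, key:Uma, hat:Sybil
Event 1 (swap hat<->key: now hat:Uma, key:Sybil). State: bag:Yara, wallet:Uma, key:Sybil, hat:Uma
Event 2 (swap wallet<->bag: now wallet:Yara, bag:Uma). State: bag:Uma, wallet:Yara, key:Sybil, hat:Uma
Event 3 (give bag: Uma -> Rupert). State: bag:Rupert, wallet:Yara, key:Sybil, hat:Uma
Event 4 (give key: Sybil -> Wendy). State: bag:Rupert, wallet:Yara, key:Wendy, hat:Uma
Event 5 (give bag: Rupert -> Yara). State: bag:Yara, wallet:Yara, key:Wendy, hat:Uma
Event 6 (give wallet: Yara -> Sybil). State: bag:Yara, wallet:Sybil, key:Wendy, hat:Uma
Event 7 (swap hat<->key: now hat:Wendy, key:Uma). State: bag:Yara, wallet:Sybil, key:Uma, hat:Wendy
Event 8 (give bag: Yara -> Rupert). State: bag:Rupert, wallet:Sybil, key:Uma, hat:Wendy
Event 9 (swap hat<->key: now hat:Uma, key:Wendy). State: bag:Rupert, wallet:Sybil, key:Wendy, hat:Uma
Event 10 (give key: Wendy -> Rupert). State: bag:Rupert, wallet:Sybil, key:Rupert, hat:Uma

Final state: bag:Rupert, wallet:Sybil, key:Rupert, hat:Uma
The bag is held by Rupert.

Answer: Rupert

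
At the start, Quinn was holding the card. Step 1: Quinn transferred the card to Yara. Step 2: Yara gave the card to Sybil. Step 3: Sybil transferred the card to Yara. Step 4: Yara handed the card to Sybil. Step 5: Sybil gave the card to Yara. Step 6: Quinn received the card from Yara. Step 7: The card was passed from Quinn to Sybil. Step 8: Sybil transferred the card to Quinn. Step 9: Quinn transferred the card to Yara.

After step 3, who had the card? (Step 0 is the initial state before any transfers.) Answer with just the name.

Tracking the card holder through step 3:
After step 0 (start): Quinn
After step 1: Yara
After step 2: Sybil
After step 3: Yara

At step 3, the holder is Yara.

Answer: Yara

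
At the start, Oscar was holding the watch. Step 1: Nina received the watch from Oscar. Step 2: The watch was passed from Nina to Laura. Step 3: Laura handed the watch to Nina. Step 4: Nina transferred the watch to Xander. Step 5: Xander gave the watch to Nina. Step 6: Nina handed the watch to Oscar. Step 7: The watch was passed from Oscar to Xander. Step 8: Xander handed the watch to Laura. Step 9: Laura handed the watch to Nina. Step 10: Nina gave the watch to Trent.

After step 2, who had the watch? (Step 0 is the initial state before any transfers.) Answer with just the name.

Tracking the watch holder through step 2:
After step 0 (start): Oscar
After step 1: Nina
After step 2: Laura

At step 2, the holder is Laura.

Answer: Laura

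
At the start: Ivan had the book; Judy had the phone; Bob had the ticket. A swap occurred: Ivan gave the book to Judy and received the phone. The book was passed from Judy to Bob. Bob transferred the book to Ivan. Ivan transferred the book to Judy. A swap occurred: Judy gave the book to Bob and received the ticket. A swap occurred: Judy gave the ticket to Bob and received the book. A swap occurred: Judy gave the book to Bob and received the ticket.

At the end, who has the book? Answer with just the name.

Answer: Bob

Derivation:
Tracking all object holders:
Start: book:Ivan, phone:Judy, ticket:Bob
Event 1 (swap book<->phone: now book:Judy, phone:Ivan). State: book:Judy, phone:Ivan, ticket:Bob
Event 2 (give book: Judy -> Bob). State: book:Bob, phone:Ivan, ticket:Bob
Event 3 (give book: Bob -> Ivan). State: book:Ivan, phone:Ivan, ticket:Bob
Event 4 (give book: Ivan -> Judy). State: book:Judy, phone:Ivan, ticket:Bob
Event 5 (swap book<->ticket: now book:Bob, ticket:Judy). State: book:Bob, phone:Ivan, ticket:Judy
Event 6 (swap ticket<->book: now ticket:Bob, book:Judy). State: book:Judy, phone:Ivan, ticket:Bob
Event 7 (swap book<->ticket: now book:Bob, ticket:Judy). State: book:Bob, phone:Ivan, ticket:Judy

Final state: book:Bob, phone:Ivan, ticket:Judy
The book is held by Bob.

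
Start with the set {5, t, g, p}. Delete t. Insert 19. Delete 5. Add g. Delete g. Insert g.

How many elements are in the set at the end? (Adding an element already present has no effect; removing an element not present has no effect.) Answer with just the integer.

Answer: 3

Derivation:
Tracking the set through each operation:
Start: {5, g, p, t}
Event 1 (remove t): removed. Set: {5, g, p}
Event 2 (add 19): added. Set: {19, 5, g, p}
Event 3 (remove 5): removed. Set: {19, g, p}
Event 4 (add g): already present, no change. Set: {19, g, p}
Event 5 (remove g): removed. Set: {19, p}
Event 6 (add g): added. Set: {19, g, p}

Final set: {19, g, p} (size 3)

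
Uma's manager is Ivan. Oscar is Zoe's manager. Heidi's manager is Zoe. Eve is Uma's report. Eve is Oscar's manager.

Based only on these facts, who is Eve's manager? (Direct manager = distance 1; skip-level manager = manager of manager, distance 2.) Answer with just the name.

Reconstructing the manager chain from the given facts:
  Ivan -> Uma -> Eve -> Oscar -> Zoe -> Heidi
(each arrow means 'manager of the next')
Positions in the chain (0 = top):
  position of Ivan: 0
  position of Uma: 1
  position of Eve: 2
  position of Oscar: 3
  position of Zoe: 4
  position of Heidi: 5

Eve is at position 2; the manager is 1 step up the chain, i.e. position 1: Uma.

Answer: Uma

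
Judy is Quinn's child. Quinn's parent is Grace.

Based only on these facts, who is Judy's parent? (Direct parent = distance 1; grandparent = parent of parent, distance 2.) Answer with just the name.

Answer: Quinn

Derivation:
Reconstructing the parent chain from the given facts:
  Grace -> Quinn -> Judy
(each arrow means 'parent of the next')
Positions in the chain (0 = top):
  position of Grace: 0
  position of Quinn: 1
  position of Judy: 2

Judy is at position 2; the parent is 1 step up the chain, i.e. position 1: Quinn.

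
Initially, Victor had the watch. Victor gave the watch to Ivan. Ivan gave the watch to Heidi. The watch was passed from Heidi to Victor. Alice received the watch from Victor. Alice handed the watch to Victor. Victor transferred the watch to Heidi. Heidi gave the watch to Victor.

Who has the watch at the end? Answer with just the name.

Tracking the watch through each event:
Start: Victor has the watch.
After event 1: Ivan has the watch.
After event 2: Heidi has the watch.
After event 3: Victor has the watch.
After event 4: Alice has the watch.
After event 5: Victor has the watch.
After event 6: Heidi has the watch.
After event 7: Victor has the watch.

Answer: Victor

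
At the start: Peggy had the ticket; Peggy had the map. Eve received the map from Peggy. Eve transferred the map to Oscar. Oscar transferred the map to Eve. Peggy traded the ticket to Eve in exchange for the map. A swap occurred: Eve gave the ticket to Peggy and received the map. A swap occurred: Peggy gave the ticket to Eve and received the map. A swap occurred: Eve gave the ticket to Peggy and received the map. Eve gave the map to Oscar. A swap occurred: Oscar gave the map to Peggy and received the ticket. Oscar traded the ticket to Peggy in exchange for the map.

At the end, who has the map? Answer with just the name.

Answer: Oscar

Derivation:
Tracking all object holders:
Start: ticket:Peggy, map:Peggy
Event 1 (give map: Peggy -> Eve). State: ticket:Peggy, map:Eve
Event 2 (give map: Eve -> Oscar). State: ticket:Peggy, map:Oscar
Event 3 (give map: Oscar -> Eve). State: ticket:Peggy, map:Eve
Event 4 (swap ticket<->map: now ticket:Eve, map:Peggy). State: ticket:Eve, map:Peggy
Event 5 (swap ticket<->map: now ticket:Peggy, map:Eve). State: ticket:Peggy, map:Eve
Event 6 (swap ticket<->map: now ticket:Eve, map:Peggy). State: ticket:Eve, map:Peggy
Event 7 (swap ticket<->map: now ticket:Peggy, map:Eve). State: ticket:Peggy, map:Eve
Event 8 (give map: Eve -> Oscar). State: ticket:Peggy, map:Oscar
Event 9 (swap map<->ticket: now map:Peggy, ticket:Oscar). State: ticket:Oscar, map:Peggy
Event 10 (swap ticket<->map: now ticket:Peggy, map:Oscar). State: ticket:Peggy, map:Oscar

Final state: ticket:Peggy, map:Oscar
The map is held by Oscar.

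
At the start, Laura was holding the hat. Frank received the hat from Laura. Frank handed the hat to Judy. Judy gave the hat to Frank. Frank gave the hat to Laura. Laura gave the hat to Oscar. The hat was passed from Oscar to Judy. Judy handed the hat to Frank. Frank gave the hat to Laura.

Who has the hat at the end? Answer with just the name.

Tracking the hat through each event:
Start: Laura has the hat.
After event 1: Frank has the hat.
After event 2: Judy has the hat.
After event 3: Frank has the hat.
After event 4: Laura has the hat.
After event 5: Oscar has the hat.
After event 6: Judy has the hat.
After event 7: Frank has the hat.
After event 8: Laura has the hat.

Answer: Laura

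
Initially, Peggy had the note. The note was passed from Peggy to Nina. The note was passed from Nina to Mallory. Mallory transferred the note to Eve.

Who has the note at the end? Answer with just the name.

Answer: Eve

Derivation:
Tracking the note through each event:
Start: Peggy has the note.
After event 1: Nina has the note.
After event 2: Mallory has the note.
After event 3: Eve has the note.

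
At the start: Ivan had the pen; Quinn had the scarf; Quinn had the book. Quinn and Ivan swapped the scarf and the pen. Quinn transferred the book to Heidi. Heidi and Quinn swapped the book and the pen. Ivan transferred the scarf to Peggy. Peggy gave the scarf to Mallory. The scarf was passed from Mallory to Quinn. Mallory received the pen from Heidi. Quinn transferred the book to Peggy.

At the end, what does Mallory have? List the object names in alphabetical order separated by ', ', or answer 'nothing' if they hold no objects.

Answer: pen

Derivation:
Tracking all object holders:
Start: pen:Ivan, scarf:Quinn, book:Quinn
Event 1 (swap scarf<->pen: now scarf:Ivan, pen:Quinn). State: pen:Quinn, scarf:Ivan, book:Quinn
Event 2 (give book: Quinn -> Heidi). State: pen:Quinn, scarf:Ivan, book:Heidi
Event 3 (swap book<->pen: now book:Quinn, pen:Heidi). State: pen:Heidi, scarf:Ivan, book:Quinn
Event 4 (give scarf: Ivan -> Peggy). State: pen:Heidi, scarf:Peggy, book:Quinn
Event 5 (give scarf: Peggy -> Mallory). State: pen:Heidi, scarf:Mallory, book:Quinn
Event 6 (give scarf: Mallory -> Quinn). State: pen:Heidi, scarf:Quinn, book:Quinn
Event 7 (give pen: Heidi -> Mallory). State: pen:Mallory, scarf:Quinn, book:Quinn
Event 8 (give book: Quinn -> Peggy). State: pen:Mallory, scarf:Quinn, book:Peggy

Final state: pen:Mallory, scarf:Quinn, book:Peggy
Mallory holds: pen.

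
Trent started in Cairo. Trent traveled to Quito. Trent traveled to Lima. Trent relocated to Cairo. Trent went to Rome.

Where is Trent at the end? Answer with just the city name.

Tracking Trent's location:
Start: Trent is in Cairo.
After move 1: Cairo -> Quito. Trent is in Quito.
After move 2: Quito -> Lima. Trent is in Lima.
After move 3: Lima -> Cairo. Trent is in Cairo.
After move 4: Cairo -> Rome. Trent is in Rome.

Answer: Rome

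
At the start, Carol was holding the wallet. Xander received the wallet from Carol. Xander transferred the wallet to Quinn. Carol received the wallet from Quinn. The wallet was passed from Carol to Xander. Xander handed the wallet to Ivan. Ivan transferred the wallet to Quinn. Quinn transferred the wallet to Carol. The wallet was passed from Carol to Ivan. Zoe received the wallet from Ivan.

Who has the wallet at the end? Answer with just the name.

Answer: Zoe

Derivation:
Tracking the wallet through each event:
Start: Carol has the wallet.
After event 1: Xander has the wallet.
After event 2: Quinn has the wallet.
After event 3: Carol has the wallet.
After event 4: Xander has the wallet.
After event 5: Ivan has the wallet.
After event 6: Quinn has the wallet.
After event 7: Carol has the wallet.
After event 8: Ivan has the wallet.
After event 9: Zoe has the wallet.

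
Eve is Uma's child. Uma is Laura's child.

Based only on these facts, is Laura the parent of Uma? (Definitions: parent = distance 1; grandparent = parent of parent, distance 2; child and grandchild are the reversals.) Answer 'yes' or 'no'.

Answer: yes

Derivation:
Reconstructing the parent chain from the given facts:
  Laura -> Uma -> Eve
(each arrow means 'parent of the next')
Positions in the chain (0 = top):
  position of Laura: 0
  position of Uma: 1
  position of Eve: 2

Laura is at position 0, Uma is at position 1; signed distance (j - i) = 1.
'parent' requires j - i = 1. Actual distance is 1, so the relation HOLDS.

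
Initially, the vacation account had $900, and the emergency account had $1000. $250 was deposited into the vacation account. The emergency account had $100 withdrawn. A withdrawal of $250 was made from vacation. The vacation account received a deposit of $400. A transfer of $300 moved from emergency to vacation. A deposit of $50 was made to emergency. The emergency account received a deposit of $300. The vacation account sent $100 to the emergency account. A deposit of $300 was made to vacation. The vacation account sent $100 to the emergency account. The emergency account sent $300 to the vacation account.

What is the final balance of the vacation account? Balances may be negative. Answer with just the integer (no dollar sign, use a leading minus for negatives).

Answer: 2000

Derivation:
Tracking account balances step by step:
Start: vacation=900, emergency=1000
Event 1 (deposit 250 to vacation): vacation: 900 + 250 = 1150. Balances: vacation=1150, emergency=1000
Event 2 (withdraw 100 from emergency): emergency: 1000 - 100 = 900. Balances: vacation=1150, emergency=900
Event 3 (withdraw 250 from vacation): vacation: 1150 - 250 = 900. Balances: vacation=900, emergency=900
Event 4 (deposit 400 to vacation): vacation: 900 + 400 = 1300. Balances: vacation=1300, emergency=900
Event 5 (transfer 300 emergency -> vacation): emergency: 900 - 300 = 600, vacation: 1300 + 300 = 1600. Balances: vacation=1600, emergency=600
Event 6 (deposit 50 to emergency): emergency: 600 + 50 = 650. Balances: vacation=1600, emergency=650
Event 7 (deposit 300 to emergency): emergency: 650 + 300 = 950. Balances: vacation=1600, emergency=950
Event 8 (transfer 100 vacation -> emergency): vacation: 1600 - 100 = 1500, emergency: 950 + 100 = 1050. Balances: vacation=1500, emergency=1050
Event 9 (deposit 300 to vacation): vacation: 1500 + 300 = 1800. Balances: vacation=1800, emergency=1050
Event 10 (transfer 100 vacation -> emergency): vacation: 1800 - 100 = 1700, emergency: 1050 + 100 = 1150. Balances: vacation=1700, emergency=1150
Event 11 (transfer 300 emergency -> vacation): emergency: 1150 - 300 = 850, vacation: 1700 + 300 = 2000. Balances: vacation=2000, emergency=850

Final balance of vacation: 2000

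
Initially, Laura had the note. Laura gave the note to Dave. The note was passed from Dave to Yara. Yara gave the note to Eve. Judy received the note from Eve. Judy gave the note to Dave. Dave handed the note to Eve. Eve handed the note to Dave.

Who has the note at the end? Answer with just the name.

Tracking the note through each event:
Start: Laura has the note.
After event 1: Dave has the note.
After event 2: Yara has the note.
After event 3: Eve has the note.
After event 4: Judy has the note.
After event 5: Dave has the note.
After event 6: Eve has the note.
After event 7: Dave has the note.

Answer: Dave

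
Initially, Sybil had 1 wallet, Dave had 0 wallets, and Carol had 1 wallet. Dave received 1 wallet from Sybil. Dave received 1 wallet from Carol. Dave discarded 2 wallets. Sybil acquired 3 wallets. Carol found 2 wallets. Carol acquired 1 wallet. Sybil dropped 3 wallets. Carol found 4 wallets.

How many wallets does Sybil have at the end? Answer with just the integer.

Tracking counts step by step:
Start: Sybil=1, Dave=0, Carol=1
Event 1 (Sybil -> Dave, 1): Sybil: 1 -> 0, Dave: 0 -> 1. State: Sybil=0, Dave=1, Carol=1
Event 2 (Carol -> Dave, 1): Carol: 1 -> 0, Dave: 1 -> 2. State: Sybil=0, Dave=2, Carol=0
Event 3 (Dave -2): Dave: 2 -> 0. State: Sybil=0, Dave=0, Carol=0
Event 4 (Sybil +3): Sybil: 0 -> 3. State: Sybil=3, Dave=0, Carol=0
Event 5 (Carol +2): Carol: 0 -> 2. State: Sybil=3, Dave=0, Carol=2
Event 6 (Carol +1): Carol: 2 -> 3. State: Sybil=3, Dave=0, Carol=3
Event 7 (Sybil -3): Sybil: 3 -> 0. State: Sybil=0, Dave=0, Carol=3
Event 8 (Carol +4): Carol: 3 -> 7. State: Sybil=0, Dave=0, Carol=7

Sybil's final count: 0

Answer: 0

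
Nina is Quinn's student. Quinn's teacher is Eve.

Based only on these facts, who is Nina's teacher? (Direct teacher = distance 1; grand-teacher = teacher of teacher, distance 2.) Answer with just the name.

Answer: Quinn

Derivation:
Reconstructing the teacher chain from the given facts:
  Eve -> Quinn -> Nina
(each arrow means 'teacher of the next')
Positions in the chain (0 = top):
  position of Eve: 0
  position of Quinn: 1
  position of Nina: 2

Nina is at position 2; the teacher is 1 step up the chain, i.e. position 1: Quinn.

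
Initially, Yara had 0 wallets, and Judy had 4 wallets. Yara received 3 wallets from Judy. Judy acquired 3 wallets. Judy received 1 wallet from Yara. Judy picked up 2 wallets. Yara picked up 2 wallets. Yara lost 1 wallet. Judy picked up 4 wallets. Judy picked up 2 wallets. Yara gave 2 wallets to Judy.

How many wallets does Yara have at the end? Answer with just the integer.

Answer: 1

Derivation:
Tracking counts step by step:
Start: Yara=0, Judy=4
Event 1 (Judy -> Yara, 3): Judy: 4 -> 1, Yara: 0 -> 3. State: Yara=3, Judy=1
Event 2 (Judy +3): Judy: 1 -> 4. State: Yara=3, Judy=4
Event 3 (Yara -> Judy, 1): Yara: 3 -> 2, Judy: 4 -> 5. State: Yara=2, Judy=5
Event 4 (Judy +2): Judy: 5 -> 7. State: Yara=2, Judy=7
Event 5 (Yara +2): Yara: 2 -> 4. State: Yara=4, Judy=7
Event 6 (Yara -1): Yara: 4 -> 3. State: Yara=3, Judy=7
Event 7 (Judy +4): Judy: 7 -> 11. State: Yara=3, Judy=11
Event 8 (Judy +2): Judy: 11 -> 13. State: Yara=3, Judy=13
Event 9 (Yara -> Judy, 2): Yara: 3 -> 1, Judy: 13 -> 15. State: Yara=1, Judy=15

Yara's final count: 1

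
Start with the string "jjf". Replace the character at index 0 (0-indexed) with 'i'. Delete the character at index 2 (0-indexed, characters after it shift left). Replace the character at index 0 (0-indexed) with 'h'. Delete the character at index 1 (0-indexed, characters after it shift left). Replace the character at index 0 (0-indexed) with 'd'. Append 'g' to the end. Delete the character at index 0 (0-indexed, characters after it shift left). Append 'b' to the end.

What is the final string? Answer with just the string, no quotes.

Applying each edit step by step:
Start: "jjf"
Op 1 (replace idx 0: 'j' -> 'i'): "jjf" -> "ijf"
Op 2 (delete idx 2 = 'f'): "ijf" -> "ij"
Op 3 (replace idx 0: 'i' -> 'h'): "ij" -> "hj"
Op 4 (delete idx 1 = 'j'): "hj" -> "h"
Op 5 (replace idx 0: 'h' -> 'd'): "h" -> "d"
Op 6 (append 'g'): "d" -> "dg"
Op 7 (delete idx 0 = 'd'): "dg" -> "g"
Op 8 (append 'b'): "g" -> "gb"

Answer: gb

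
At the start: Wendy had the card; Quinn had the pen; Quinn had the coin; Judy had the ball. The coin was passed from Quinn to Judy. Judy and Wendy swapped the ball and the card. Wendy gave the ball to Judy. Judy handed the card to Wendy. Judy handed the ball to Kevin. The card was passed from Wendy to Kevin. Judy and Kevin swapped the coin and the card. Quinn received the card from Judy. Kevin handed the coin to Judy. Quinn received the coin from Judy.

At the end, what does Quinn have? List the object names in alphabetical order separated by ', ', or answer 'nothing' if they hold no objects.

Answer: card, coin, pen

Derivation:
Tracking all object holders:
Start: card:Wendy, pen:Quinn, coin:Quinn, ball:Judy
Event 1 (give coin: Quinn -> Judy). State: card:Wendy, pen:Quinn, coin:Judy, ball:Judy
Event 2 (swap ball<->card: now ball:Wendy, card:Judy). State: card:Judy, pen:Quinn, coin:Judy, ball:Wendy
Event 3 (give ball: Wendy -> Judy). State: card:Judy, pen:Quinn, coin:Judy, ball:Judy
Event 4 (give card: Judy -> Wendy). State: card:Wendy, pen:Quinn, coin:Judy, ball:Judy
Event 5 (give ball: Judy -> Kevin). State: card:Wendy, pen:Quinn, coin:Judy, ball:Kevin
Event 6 (give card: Wendy -> Kevin). State: card:Kevin, pen:Quinn, coin:Judy, ball:Kevin
Event 7 (swap coin<->card: now coin:Kevin, card:Judy). State: card:Judy, pen:Quinn, coin:Kevin, ball:Kevin
Event 8 (give card: Judy -> Quinn). State: card:Quinn, pen:Quinn, coin:Kevin, ball:Kevin
Event 9 (give coin: Kevin -> Judy). State: card:Quinn, pen:Quinn, coin:Judy, ball:Kevin
Event 10 (give coin: Judy -> Quinn). State: card:Quinn, pen:Quinn, coin:Quinn, ball:Kevin

Final state: card:Quinn, pen:Quinn, coin:Quinn, ball:Kevin
Quinn holds: card, coin, pen.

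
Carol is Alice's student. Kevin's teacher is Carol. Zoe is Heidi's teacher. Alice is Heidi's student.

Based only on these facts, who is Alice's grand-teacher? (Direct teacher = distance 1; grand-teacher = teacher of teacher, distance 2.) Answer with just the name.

Reconstructing the teacher chain from the given facts:
  Zoe -> Heidi -> Alice -> Carol -> Kevin
(each arrow means 'teacher of the next')
Positions in the chain (0 = top):
  position of Zoe: 0
  position of Heidi: 1
  position of Alice: 2
  position of Carol: 3
  position of Kevin: 4

Alice is at position 2; the grand-teacher is 2 steps up the chain, i.e. position 0: Zoe.

Answer: Zoe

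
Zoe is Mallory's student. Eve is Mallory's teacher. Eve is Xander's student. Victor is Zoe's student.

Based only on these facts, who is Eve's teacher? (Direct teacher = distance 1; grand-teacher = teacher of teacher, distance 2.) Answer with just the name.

Answer: Xander

Derivation:
Reconstructing the teacher chain from the given facts:
  Xander -> Eve -> Mallory -> Zoe -> Victor
(each arrow means 'teacher of the next')
Positions in the chain (0 = top):
  position of Xander: 0
  position of Eve: 1
  position of Mallory: 2
  position of Zoe: 3
  position of Victor: 4

Eve is at position 1; the teacher is 1 step up the chain, i.e. position 0: Xander.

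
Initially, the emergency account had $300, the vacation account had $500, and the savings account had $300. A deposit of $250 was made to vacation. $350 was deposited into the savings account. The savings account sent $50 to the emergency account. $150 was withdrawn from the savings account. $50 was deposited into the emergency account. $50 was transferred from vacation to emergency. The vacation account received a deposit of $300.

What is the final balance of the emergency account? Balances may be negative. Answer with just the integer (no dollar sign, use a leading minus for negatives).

Answer: 450

Derivation:
Tracking account balances step by step:
Start: emergency=300, vacation=500, savings=300
Event 1 (deposit 250 to vacation): vacation: 500 + 250 = 750. Balances: emergency=300, vacation=750, savings=300
Event 2 (deposit 350 to savings): savings: 300 + 350 = 650. Balances: emergency=300, vacation=750, savings=650
Event 3 (transfer 50 savings -> emergency): savings: 650 - 50 = 600, emergency: 300 + 50 = 350. Balances: emergency=350, vacation=750, savings=600
Event 4 (withdraw 150 from savings): savings: 600 - 150 = 450. Balances: emergency=350, vacation=750, savings=450
Event 5 (deposit 50 to emergency): emergency: 350 + 50 = 400. Balances: emergency=400, vacation=750, savings=450
Event 6 (transfer 50 vacation -> emergency): vacation: 750 - 50 = 700, emergency: 400 + 50 = 450. Balances: emergency=450, vacation=700, savings=450
Event 7 (deposit 300 to vacation): vacation: 700 + 300 = 1000. Balances: emergency=450, vacation=1000, savings=450

Final balance of emergency: 450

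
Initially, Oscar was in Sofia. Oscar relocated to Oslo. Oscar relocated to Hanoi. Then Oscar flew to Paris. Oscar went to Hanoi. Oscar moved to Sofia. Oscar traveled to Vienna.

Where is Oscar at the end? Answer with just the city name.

Tracking Oscar's location:
Start: Oscar is in Sofia.
After move 1: Sofia -> Oslo. Oscar is in Oslo.
After move 2: Oslo -> Hanoi. Oscar is in Hanoi.
After move 3: Hanoi -> Paris. Oscar is in Paris.
After move 4: Paris -> Hanoi. Oscar is in Hanoi.
After move 5: Hanoi -> Sofia. Oscar is in Sofia.
After move 6: Sofia -> Vienna. Oscar is in Vienna.

Answer: Vienna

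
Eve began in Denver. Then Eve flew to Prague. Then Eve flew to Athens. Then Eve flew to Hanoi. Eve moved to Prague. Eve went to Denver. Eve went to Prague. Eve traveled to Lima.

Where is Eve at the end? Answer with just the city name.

Answer: Lima

Derivation:
Tracking Eve's location:
Start: Eve is in Denver.
After move 1: Denver -> Prague. Eve is in Prague.
After move 2: Prague -> Athens. Eve is in Athens.
After move 3: Athens -> Hanoi. Eve is in Hanoi.
After move 4: Hanoi -> Prague. Eve is in Prague.
After move 5: Prague -> Denver. Eve is in Denver.
After move 6: Denver -> Prague. Eve is in Prague.
After move 7: Prague -> Lima. Eve is in Lima.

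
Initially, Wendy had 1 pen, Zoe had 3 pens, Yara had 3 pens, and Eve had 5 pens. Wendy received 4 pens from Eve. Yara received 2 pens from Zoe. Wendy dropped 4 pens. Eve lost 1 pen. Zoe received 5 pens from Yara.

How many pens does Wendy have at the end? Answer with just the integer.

Answer: 1

Derivation:
Tracking counts step by step:
Start: Wendy=1, Zoe=3, Yara=3, Eve=5
Event 1 (Eve -> Wendy, 4): Eve: 5 -> 1, Wendy: 1 -> 5. State: Wendy=5, Zoe=3, Yara=3, Eve=1
Event 2 (Zoe -> Yara, 2): Zoe: 3 -> 1, Yara: 3 -> 5. State: Wendy=5, Zoe=1, Yara=5, Eve=1
Event 3 (Wendy -4): Wendy: 5 -> 1. State: Wendy=1, Zoe=1, Yara=5, Eve=1
Event 4 (Eve -1): Eve: 1 -> 0. State: Wendy=1, Zoe=1, Yara=5, Eve=0
Event 5 (Yara -> Zoe, 5): Yara: 5 -> 0, Zoe: 1 -> 6. State: Wendy=1, Zoe=6, Yara=0, Eve=0

Wendy's final count: 1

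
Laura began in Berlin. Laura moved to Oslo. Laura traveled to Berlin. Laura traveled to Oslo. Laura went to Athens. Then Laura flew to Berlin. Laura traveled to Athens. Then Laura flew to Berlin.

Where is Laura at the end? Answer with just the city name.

Tracking Laura's location:
Start: Laura is in Berlin.
After move 1: Berlin -> Oslo. Laura is in Oslo.
After move 2: Oslo -> Berlin. Laura is in Berlin.
After move 3: Berlin -> Oslo. Laura is in Oslo.
After move 4: Oslo -> Athens. Laura is in Athens.
After move 5: Athens -> Berlin. Laura is in Berlin.
After move 6: Berlin -> Athens. Laura is in Athens.
After move 7: Athens -> Berlin. Laura is in Berlin.

Answer: Berlin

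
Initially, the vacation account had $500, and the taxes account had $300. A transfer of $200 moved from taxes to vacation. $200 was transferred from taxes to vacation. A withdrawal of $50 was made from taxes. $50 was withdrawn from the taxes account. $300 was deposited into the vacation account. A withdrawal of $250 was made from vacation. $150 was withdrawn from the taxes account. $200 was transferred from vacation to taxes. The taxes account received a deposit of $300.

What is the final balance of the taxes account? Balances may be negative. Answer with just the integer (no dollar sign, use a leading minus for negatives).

Tracking account balances step by step:
Start: vacation=500, taxes=300
Event 1 (transfer 200 taxes -> vacation): taxes: 300 - 200 = 100, vacation: 500 + 200 = 700. Balances: vacation=700, taxes=100
Event 2 (transfer 200 taxes -> vacation): taxes: 100 - 200 = -100, vacation: 700 + 200 = 900. Balances: vacation=900, taxes=-100
Event 3 (withdraw 50 from taxes): taxes: -100 - 50 = -150. Balances: vacation=900, taxes=-150
Event 4 (withdraw 50 from taxes): taxes: -150 - 50 = -200. Balances: vacation=900, taxes=-200
Event 5 (deposit 300 to vacation): vacation: 900 + 300 = 1200. Balances: vacation=1200, taxes=-200
Event 6 (withdraw 250 from vacation): vacation: 1200 - 250 = 950. Balances: vacation=950, taxes=-200
Event 7 (withdraw 150 from taxes): taxes: -200 - 150 = -350. Balances: vacation=950, taxes=-350
Event 8 (transfer 200 vacation -> taxes): vacation: 950 - 200 = 750, taxes: -350 + 200 = -150. Balances: vacation=750, taxes=-150
Event 9 (deposit 300 to taxes): taxes: -150 + 300 = 150. Balances: vacation=750, taxes=150

Final balance of taxes: 150

Answer: 150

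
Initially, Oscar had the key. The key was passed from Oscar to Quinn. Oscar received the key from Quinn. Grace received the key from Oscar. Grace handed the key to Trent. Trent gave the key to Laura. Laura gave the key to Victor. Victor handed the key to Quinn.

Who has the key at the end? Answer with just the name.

Tracking the key through each event:
Start: Oscar has the key.
After event 1: Quinn has the key.
After event 2: Oscar has the key.
After event 3: Grace has the key.
After event 4: Trent has the key.
After event 5: Laura has the key.
After event 6: Victor has the key.
After event 7: Quinn has the key.

Answer: Quinn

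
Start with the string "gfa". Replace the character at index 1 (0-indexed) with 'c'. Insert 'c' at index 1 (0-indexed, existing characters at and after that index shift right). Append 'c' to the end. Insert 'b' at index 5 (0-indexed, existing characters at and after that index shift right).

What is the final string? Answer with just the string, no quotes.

Applying each edit step by step:
Start: "gfa"
Op 1 (replace idx 1: 'f' -> 'c'): "gfa" -> "gca"
Op 2 (insert 'c' at idx 1): "gca" -> "gcca"
Op 3 (append 'c'): "gcca" -> "gccac"
Op 4 (insert 'b' at idx 5): "gccac" -> "gccacb"

Answer: gccacb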